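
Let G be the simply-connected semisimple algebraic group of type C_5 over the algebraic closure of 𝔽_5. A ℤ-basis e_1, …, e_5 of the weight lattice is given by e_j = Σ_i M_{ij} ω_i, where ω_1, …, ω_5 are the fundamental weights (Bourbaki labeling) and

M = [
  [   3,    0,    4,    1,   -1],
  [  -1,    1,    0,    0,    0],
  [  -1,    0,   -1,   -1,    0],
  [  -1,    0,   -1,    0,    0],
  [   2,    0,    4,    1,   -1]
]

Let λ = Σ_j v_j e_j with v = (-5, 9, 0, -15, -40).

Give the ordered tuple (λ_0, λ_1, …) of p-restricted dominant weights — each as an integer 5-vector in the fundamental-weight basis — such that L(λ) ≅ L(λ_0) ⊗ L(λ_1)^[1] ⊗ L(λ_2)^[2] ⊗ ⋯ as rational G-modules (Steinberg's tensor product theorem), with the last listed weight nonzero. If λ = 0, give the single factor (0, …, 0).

Change of basis e → ω: c = M·v where v = (-5, 9, 0, -15, -40):
  c_1 = (3)·(-5) + 0·9 + 4·0 + (1)·(-15) + (-1)·(-40) = 10
  c_2 = (-1)·(-5) + 1·9 + 0·0 + (0)·(-15) + (0)·(-40) = 14
  c_3 = (-1)·(-5) + 0·9 + (-1)·(0) + (-1)·(-15) + (0)·(-40) = 20
  c_4 = (-1)·(-5) + 0·9 + (-1)·(0) + (0)·(-15) + (0)·(-40) = 5
  c_5 = (2)·(-5) + 0·9 + 4·0 + (1)·(-15) + (-1)·(-40) = 15
Writing each c_i in base p = 5:
  c_1 = 10 = 0·5^0 + 2·5^1
  c_2 = 14 = 4·5^0 + 2·5^1
  c_3 = 20 = 0·5^0 + 4·5^1
  c_4 = 5 = 0·5^0 + 1·5^1
  c_5 = 15 = 0·5^0 + 3·5^1
λ_0 = (0, 4, 0, 0, 0)
λ_1 = (2, 2, 4, 1, 3)

((0, 4, 0, 0, 0), (2, 2, 4, 1, 3))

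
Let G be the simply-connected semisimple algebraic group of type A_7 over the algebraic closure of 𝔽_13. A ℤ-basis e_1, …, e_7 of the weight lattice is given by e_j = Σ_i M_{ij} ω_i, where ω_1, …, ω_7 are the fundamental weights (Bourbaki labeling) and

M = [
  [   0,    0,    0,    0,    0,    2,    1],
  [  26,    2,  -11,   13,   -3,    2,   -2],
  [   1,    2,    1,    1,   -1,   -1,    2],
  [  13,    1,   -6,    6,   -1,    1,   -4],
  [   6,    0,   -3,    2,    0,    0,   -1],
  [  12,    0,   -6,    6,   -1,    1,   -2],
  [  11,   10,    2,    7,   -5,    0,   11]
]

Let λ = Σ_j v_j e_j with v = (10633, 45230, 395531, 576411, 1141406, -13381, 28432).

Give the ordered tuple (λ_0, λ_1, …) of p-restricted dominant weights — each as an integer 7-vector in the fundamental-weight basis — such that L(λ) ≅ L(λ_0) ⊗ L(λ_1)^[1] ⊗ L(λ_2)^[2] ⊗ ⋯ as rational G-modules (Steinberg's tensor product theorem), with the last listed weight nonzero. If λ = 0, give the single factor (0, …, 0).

Change of basis e → ω: c = M·v where v = (10633, 45230, 395531, 576411, 1141406, -13381, 28432):
  c_1 = 0·10633 + 0·45230 + 0·395531 + 0·576411 + 0·1141406 + (2)·(-13381) + 1·28432 = 1670
  c_2 = 26·10633 + 2·45230 + (-11)·(395531) + 13·576411 + (-3)·(1141406) + (2)·(-13381) + (-2)·(28432) = 1576
  c_3 = 1·10633 + 2·45230 + 1·395531 + 1·576411 + (-1)·(1141406) + (-1)·(-13381) + 2·28432 = 1874
  c_4 = 13·10633 + 1·45230 + (-6)·(395531) + 6·576411 + (-1)·(1141406) + (1)·(-13381) + (-4)·(28432) = 224
  c_5 = 6·10633 + 0·45230 + (-3)·(395531) + 2·576411 + 0·1141406 + (0)·(-13381) + (-1)·(28432) = 1595
  c_6 = 12·10633 + 0·45230 + (-6)·(395531) + 6·576411 + (-1)·(1141406) + (1)·(-13381) + (-2)·(28432) = 1225
  c_7 = 11·10633 + 10·45230 + 2·395531 + 7·576411 + (-5)·(1141406) + (0)·(-13381) + 11·28432 = 924
p = 13; digits c_i = Σ_j d_{ij}·13^j, 0 ≤ d_{ij} < 13:
  c_1 = 1670 = 6·13^0 + 11·13^1 + 9·13^2
  c_2 = 1576 = 3·13^0 + 4·13^1 + 9·13^2
  c_3 = 1874 = 2·13^0 + 1·13^1 + 11·13^2
  c_4 = 224 = 3·13^0 + 4·13^1 + 1·13^2
  c_5 = 1595 = 9·13^0 + 5·13^1 + 9·13^2
  c_6 = 1225 = 3·13^0 + 3·13^1 + 7·13^2
  c_7 = 924 = 1·13^0 + 6·13^1 + 5·13^2
Factor λ_0 = (6, 3, 2, 3, 9, 3, 1)
Factor λ_1 = (11, 4, 1, 4, 5, 3, 6)
Factor λ_2 = (9, 9, 11, 1, 9, 7, 5)

((6, 3, 2, 3, 9, 3, 1), (11, 4, 1, 4, 5, 3, 6), (9, 9, 11, 1, 9, 7, 5))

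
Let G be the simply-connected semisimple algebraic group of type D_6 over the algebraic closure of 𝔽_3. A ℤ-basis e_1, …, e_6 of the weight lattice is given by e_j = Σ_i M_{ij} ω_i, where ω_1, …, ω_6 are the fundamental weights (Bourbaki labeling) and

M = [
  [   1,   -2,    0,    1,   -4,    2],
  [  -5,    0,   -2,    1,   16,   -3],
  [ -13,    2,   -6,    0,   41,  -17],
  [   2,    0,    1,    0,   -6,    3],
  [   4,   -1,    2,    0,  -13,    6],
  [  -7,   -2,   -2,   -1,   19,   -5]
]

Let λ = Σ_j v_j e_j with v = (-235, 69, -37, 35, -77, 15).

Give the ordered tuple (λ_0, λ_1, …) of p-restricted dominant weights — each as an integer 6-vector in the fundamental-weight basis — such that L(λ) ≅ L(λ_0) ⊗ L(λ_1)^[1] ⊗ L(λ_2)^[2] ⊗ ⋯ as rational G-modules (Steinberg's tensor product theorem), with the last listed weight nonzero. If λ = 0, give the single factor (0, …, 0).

((0, 1, 0, 0, 2, 2), (0, 2, 1, 0, 2, 2))

Compute c_i = Σ_j M_{ij} v_j with v = (-235, 69, -37, 35, -77, 15):
  c_1 = 1*-235 + -2*69 + 0*-37 + 1*35 + -4*-77 + 2*15 = 0
  c_2 = -5*-235 + 0*69 + -2*-37 + 1*35 + 16*-77 + -3*15 = 7
  c_3 = -13*-235 + 2*69 + -6*-37 + 0*35 + 41*-77 + -17*15 = 3
  c_4 = 2*-235 + 0*69 + 1*-37 + 0*35 + -6*-77 + 3*15 = 0
  c_5 = 4*-235 + -1*69 + 2*-37 + 0*35 + -13*-77 + 6*15 = 8
  c_6 = -7*-235 + -2*69 + -2*-37 + -1*35 + 19*-77 + -5*15 = 8
p = 3; digits c_i = Σ_j d_{ij}·3^j, 0 ≤ d_{ij} < 3:
  c_1 = 0
  c_2 = 7 = 1·3^0 + 2·3^1
  c_3 = 3 = 0·3^0 + 1·3^1
  c_4 = 0
  c_5 = 8 = 2·3^0 + 2·3^1
  c_6 = 8 = 2·3^0 + 2·3^1
Factor λ_0 = (0, 1, 0, 0, 2, 2)
Factor λ_1 = (0, 2, 1, 0, 2, 2)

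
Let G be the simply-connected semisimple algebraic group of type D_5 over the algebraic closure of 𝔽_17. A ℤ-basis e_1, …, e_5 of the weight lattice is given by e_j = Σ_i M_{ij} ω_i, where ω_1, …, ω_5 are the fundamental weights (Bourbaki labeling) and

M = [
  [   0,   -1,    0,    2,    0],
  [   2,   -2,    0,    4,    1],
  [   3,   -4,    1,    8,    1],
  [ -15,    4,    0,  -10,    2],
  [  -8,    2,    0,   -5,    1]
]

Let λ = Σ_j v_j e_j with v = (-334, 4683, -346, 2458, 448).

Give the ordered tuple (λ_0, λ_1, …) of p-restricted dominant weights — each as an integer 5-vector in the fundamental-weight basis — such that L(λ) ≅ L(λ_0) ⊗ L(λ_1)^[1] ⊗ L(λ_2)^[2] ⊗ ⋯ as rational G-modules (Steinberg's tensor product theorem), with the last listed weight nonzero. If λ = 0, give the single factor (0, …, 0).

Compute c_i = Σ_j M_{ij} v_j with v = (-334, 4683, -346, 2458, 448):
  c_1 = (0)·(-334) + (-1)·(4683) + (0)·(-346) + 2·2458 + 0·448 = 233
  c_2 = (2)·(-334) + (-2)·(4683) + (0)·(-346) + 4·2458 + 1·448 = 246
  c_3 = (3)·(-334) + (-4)·(4683) + (1)·(-346) + 8·2458 + 1·448 = 32
  c_4 = (-15)·(-334) + 4·4683 + (0)·(-346) + (-10)·(2458) + 2·448 = 58
  c_5 = (-8)·(-334) + 2·4683 + (0)·(-346) + (-5)·(2458) + 1·448 = 196
Expand coordinatewise in base 17:
  c_1 = 233 = 12·17^0 + 13·17^1
  c_2 = 246 = 8·17^0 + 14·17^1
  c_3 = 32 = 15·17^0 + 1·17^1
  c_4 = 58 = 7·17^0 + 3·17^1
  c_5 = 196 = 9·17^0 + 11·17^1
Factor λ_0 = (12, 8, 15, 7, 9)
Factor λ_1 = (13, 14, 1, 3, 11)

((12, 8, 15, 7, 9), (13, 14, 1, 3, 11))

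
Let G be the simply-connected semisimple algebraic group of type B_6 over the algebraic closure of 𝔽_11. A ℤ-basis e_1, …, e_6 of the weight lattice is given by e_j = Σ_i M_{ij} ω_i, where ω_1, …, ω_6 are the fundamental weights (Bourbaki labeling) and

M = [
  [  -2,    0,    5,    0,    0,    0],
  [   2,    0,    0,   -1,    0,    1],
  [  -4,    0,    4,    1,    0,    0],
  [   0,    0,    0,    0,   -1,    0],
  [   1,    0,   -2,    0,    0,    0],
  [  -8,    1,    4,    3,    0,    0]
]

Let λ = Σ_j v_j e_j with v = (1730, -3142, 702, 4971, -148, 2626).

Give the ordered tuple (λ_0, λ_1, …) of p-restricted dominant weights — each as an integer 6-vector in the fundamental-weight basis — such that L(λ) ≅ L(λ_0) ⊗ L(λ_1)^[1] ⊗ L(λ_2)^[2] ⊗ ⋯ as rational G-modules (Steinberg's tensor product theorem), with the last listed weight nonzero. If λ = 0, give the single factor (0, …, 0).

Change of basis e → ω: c = M·v where v = (1730, -3142, 702, 4971, -148, 2626):
  c_1 = (-2)·(1730) + (0)·(-3142) + 5·702 + 0·4971 + (0)·(-148) + 0·2626 = 50
  c_2 = 2·1730 + (0)·(-3142) + 0·702 + (-1)·(4971) + (0)·(-148) + 1·2626 = 1115
  c_3 = (-4)·(1730) + (0)·(-3142) + 4·702 + 1·4971 + (0)·(-148) + 0·2626 = 859
  c_4 = 0·1730 + (0)·(-3142) + 0·702 + 0·4971 + (-1)·(-148) + 0·2626 = 148
  c_5 = 1·1730 + (0)·(-3142) + (-2)·(702) + 0·4971 + (0)·(-148) + 0·2626 = 326
  c_6 = (-8)·(1730) + (1)·(-3142) + 4·702 + 3·4971 + (0)·(-148) + 0·2626 = 739
Writing each c_i in base p = 11:
  c_1 = 50 = 6·11^0 + 4·11^1
  c_2 = 1115 = 4·11^0 + 2·11^1 + 9·11^2
  c_3 = 859 = 1·11^0 + 1·11^1 + 7·11^2
  c_4 = 148 = 5·11^0 + 2·11^1 + 1·11^2
  c_5 = 326 = 7·11^0 + 7·11^1 + 2·11^2
  c_6 = 739 = 2·11^0 + 1·11^1 + 6·11^2
Factor λ_0 = (6, 4, 1, 5, 7, 2)
Factor λ_1 = (4, 2, 1, 2, 7, 1)
Factor λ_2 = (0, 9, 7, 1, 2, 6)

((6, 4, 1, 5, 7, 2), (4, 2, 1, 2, 7, 1), (0, 9, 7, 1, 2, 6))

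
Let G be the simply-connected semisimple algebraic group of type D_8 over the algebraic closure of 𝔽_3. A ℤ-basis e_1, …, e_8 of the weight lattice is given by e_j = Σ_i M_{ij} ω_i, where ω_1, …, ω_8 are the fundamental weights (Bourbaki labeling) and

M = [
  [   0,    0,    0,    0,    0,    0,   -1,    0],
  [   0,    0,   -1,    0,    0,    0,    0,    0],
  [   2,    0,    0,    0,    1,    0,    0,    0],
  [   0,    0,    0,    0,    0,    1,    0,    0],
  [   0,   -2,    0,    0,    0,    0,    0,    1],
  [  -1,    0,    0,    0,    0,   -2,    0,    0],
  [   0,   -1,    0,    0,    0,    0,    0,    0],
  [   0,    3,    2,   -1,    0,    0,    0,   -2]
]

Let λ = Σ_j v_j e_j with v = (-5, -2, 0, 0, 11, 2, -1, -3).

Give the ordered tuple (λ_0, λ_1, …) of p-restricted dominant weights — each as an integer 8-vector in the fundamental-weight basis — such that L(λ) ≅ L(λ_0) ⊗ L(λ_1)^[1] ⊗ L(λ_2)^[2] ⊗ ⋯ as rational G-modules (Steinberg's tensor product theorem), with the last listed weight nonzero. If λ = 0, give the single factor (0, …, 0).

ω-coordinates c = M·v, v = (-5, -2, 0, 0, 11, 2, -1, -3):
  c_1 = 0*-5 + 0*-2 + 0*0 + 0*0 + 0*11 + 0*2 + -1*-1 + 0*-3 = 1
  c_2 = 0*-5 + 0*-2 + -1*0 + 0*0 + 0*11 + 0*2 + 0*-1 + 0*-3 = 0
  c_3 = 2*-5 + 0*-2 + 0*0 + 0*0 + 1*11 + 0*2 + 0*-1 + 0*-3 = 1
  c_4 = 0*-5 + 0*-2 + 0*0 + 0*0 + 0*11 + 1*2 + 0*-1 + 0*-3 = 2
  c_5 = 0*-5 + -2*-2 + 0*0 + 0*0 + 0*11 + 0*2 + 0*-1 + 1*-3 = 1
  c_6 = -1*-5 + 0*-2 + 0*0 + 0*0 + 0*11 + -2*2 + 0*-1 + 0*-3 = 1
  c_7 = 0*-5 + -1*-2 + 0*0 + 0*0 + 0*11 + 0*2 + 0*-1 + 0*-3 = 2
  c_8 = 0*-5 + 3*-2 + 2*0 + -1*0 + 0*11 + 0*2 + 0*-1 + -2*-3 = 0
Writing each c_i in base p = 3:
  c_1 = 1 = 1·3^0
  c_2 = 0
  c_3 = 1 = 1·3^0
  c_4 = 2 = 2·3^0
  c_5 = 1 = 1·3^0
  c_6 = 1 = 1·3^0
  c_7 = 2 = 2·3^0
  c_8 = 0
λ_0 = (1, 0, 1, 2, 1, 1, 2, 0)

((1, 0, 1, 2, 1, 1, 2, 0),)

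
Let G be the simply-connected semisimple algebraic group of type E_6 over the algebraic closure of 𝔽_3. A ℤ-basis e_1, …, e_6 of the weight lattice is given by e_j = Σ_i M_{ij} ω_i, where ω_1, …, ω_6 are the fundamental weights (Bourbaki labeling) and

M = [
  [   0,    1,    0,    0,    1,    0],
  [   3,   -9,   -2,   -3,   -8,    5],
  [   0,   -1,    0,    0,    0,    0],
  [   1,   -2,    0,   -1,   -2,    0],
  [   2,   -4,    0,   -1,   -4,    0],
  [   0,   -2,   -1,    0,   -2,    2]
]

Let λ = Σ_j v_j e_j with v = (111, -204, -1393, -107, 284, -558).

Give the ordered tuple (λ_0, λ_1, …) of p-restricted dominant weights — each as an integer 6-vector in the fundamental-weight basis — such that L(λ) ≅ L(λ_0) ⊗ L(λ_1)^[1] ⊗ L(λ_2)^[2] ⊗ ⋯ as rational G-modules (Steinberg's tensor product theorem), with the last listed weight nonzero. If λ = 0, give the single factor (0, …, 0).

Converting to the ω-basis (c_i = row i of M dotted with v = (111, -204, -1393, -107, 284, -558)):
  c_1 = (0)·(111) + (1)·(-204) + (0)·(-1393) + (0)·(-107) + (1)·(284) + (0)·(-558) = 80
  c_2 = (3)·(111) + (-9)·(-204) + (-2)·(-1393) + (-3)·(-107) + (-8)·(284) + (5)·(-558) = 214
  c_3 = (0)·(111) + (-1)·(-204) + (0)·(-1393) + (0)·(-107) + (0)·(284) + (0)·(-558) = 204
  c_4 = (1)·(111) + (-2)·(-204) + (0)·(-1393) + (-1)·(-107) + (-2)·(284) + (0)·(-558) = 58
  c_5 = (2)·(111) + (-4)·(-204) + (0)·(-1393) + (-1)·(-107) + (-4)·(284) + (0)·(-558) = 9
  c_6 = (0)·(111) + (-2)·(-204) + (-1)·(-1393) + (0)·(-107) + (-2)·(284) + (2)·(-558) = 117
Base-3 expansion of each c_i:
  c_1 = 80 = 2·3^0 + 2·3^1 + 2·3^2 + 2·3^3
  c_2 = 214 = 1·3^0 + 2·3^1 + 2·3^2 + 1·3^3 + 2·3^4
  c_3 = 204 = 0·3^0 + 2·3^1 + 1·3^2 + 1·3^3 + 2·3^4
  c_4 = 58 = 1·3^0 + 1·3^1 + 0·3^2 + 2·3^3
  c_5 = 9 = 0·3^0 + 0·3^1 + 1·3^2
  c_6 = 117 = 0·3^0 + 0·3^1 + 1·3^2 + 1·3^3 + 1·3^4
Factor λ_0 = (2, 1, 0, 1, 0, 0)
Factor λ_1 = (2, 2, 2, 1, 0, 0)
Factor λ_2 = (2, 2, 1, 0, 1, 1)
Factor λ_3 = (2, 1, 1, 2, 0, 1)
Factor λ_4 = (0, 2, 2, 0, 0, 1)

((2, 1, 0, 1, 0, 0), (2, 2, 2, 1, 0, 0), (2, 2, 1, 0, 1, 1), (2, 1, 1, 2, 0, 1), (0, 2, 2, 0, 0, 1))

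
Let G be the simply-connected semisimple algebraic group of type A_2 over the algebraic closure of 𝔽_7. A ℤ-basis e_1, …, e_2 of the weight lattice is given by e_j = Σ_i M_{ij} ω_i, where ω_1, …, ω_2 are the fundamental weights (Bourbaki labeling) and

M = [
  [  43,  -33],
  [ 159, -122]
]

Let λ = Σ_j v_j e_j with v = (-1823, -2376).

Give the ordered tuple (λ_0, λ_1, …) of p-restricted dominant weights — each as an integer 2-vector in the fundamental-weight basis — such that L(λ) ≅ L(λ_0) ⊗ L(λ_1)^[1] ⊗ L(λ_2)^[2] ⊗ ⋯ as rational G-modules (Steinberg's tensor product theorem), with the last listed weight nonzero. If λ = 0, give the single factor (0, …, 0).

((5, 1), (2, 2))

Change of basis e → ω: c = M·v where v = (-1823, -2376):
  c_1 = 43*-1823 + -33*-2376 = 19
  c_2 = 159*-1823 + -122*-2376 = 15
Expand coordinatewise in base 7:
  c_1 = 19 = 5·7^0 + 2·7^1
  c_2 = 15 = 1·7^0 + 2·7^1
Factor λ_0 = (5, 1)
Factor λ_1 = (2, 2)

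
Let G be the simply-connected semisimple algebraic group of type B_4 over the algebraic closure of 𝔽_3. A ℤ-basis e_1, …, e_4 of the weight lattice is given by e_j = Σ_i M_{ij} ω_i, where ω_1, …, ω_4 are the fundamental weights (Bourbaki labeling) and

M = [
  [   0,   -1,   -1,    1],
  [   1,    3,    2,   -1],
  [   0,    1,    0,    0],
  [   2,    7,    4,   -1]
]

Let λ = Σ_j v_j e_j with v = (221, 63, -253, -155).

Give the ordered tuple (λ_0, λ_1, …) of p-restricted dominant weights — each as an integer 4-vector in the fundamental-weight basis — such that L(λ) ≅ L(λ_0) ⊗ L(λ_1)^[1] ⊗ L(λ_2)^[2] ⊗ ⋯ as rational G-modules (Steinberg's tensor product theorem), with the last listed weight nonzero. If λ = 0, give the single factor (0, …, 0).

Converting to the ω-basis (c_i = row i of M dotted with v = (221, 63, -253, -155)):
  c_1 = 0·221 + (-1)·(63) + (-1)·(-253) + (1)·(-155) = 35
  c_2 = 1·221 + 3·63 + (2)·(-253) + (-1)·(-155) = 59
  c_3 = 0·221 + 1·63 + (0)·(-253) + (0)·(-155) = 63
  c_4 = 2·221 + 7·63 + (4)·(-253) + (-1)·(-155) = 26
Expand coordinatewise in base 3:
  c_1 = 35 = 2·3^0 + 2·3^1 + 0·3^2 + 1·3^3
  c_2 = 59 = 2·3^0 + 1·3^1 + 0·3^2 + 2·3^3
  c_3 = 63 = 0·3^0 + 0·3^1 + 1·3^2 + 2·3^3
  c_4 = 26 = 2·3^0 + 2·3^1 + 2·3^2
p-restricted factor λ_0 = (2, 2, 0, 2)
p-restricted factor λ_1 = (2, 1, 0, 2)
p-restricted factor λ_2 = (0, 0, 1, 2)
p-restricted factor λ_3 = (1, 2, 2, 0)

((2, 2, 0, 2), (2, 1, 0, 2), (0, 0, 1, 2), (1, 2, 2, 0))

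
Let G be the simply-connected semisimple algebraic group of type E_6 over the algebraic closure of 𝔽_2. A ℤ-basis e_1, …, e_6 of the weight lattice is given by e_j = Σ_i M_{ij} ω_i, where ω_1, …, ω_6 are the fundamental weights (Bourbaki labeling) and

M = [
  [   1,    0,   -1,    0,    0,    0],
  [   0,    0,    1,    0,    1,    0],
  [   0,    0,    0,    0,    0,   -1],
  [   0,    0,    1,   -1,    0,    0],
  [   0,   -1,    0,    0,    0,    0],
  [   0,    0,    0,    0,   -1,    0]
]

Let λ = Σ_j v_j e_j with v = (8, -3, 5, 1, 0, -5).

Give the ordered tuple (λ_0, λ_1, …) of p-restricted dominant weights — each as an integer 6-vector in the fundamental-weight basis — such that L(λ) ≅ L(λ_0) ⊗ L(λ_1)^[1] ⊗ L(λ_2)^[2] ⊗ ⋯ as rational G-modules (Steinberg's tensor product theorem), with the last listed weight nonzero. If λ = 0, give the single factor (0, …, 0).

ω-coordinates c = M·v, v = (8, -3, 5, 1, 0, -5):
  c_1 = (1)·(8) + (0)·(-3) + (-1)·(5) + (0)·(1) + (0)·(0) + (0)·(-5) = 3
  c_2 = (0)·(8) + (0)·(-3) + (1)·(5) + (0)·(1) + (1)·(0) + (0)·(-5) = 5
  c_3 = (0)·(8) + (0)·(-3) + (0)·(5) + (0)·(1) + (0)·(0) + (-1)·(-5) = 5
  c_4 = (0)·(8) + (0)·(-3) + (1)·(5) + (-1)·(1) + (0)·(0) + (0)·(-5) = 4
  c_5 = (0)·(8) + (-1)·(-3) + (0)·(5) + (0)·(1) + (0)·(0) + (0)·(-5) = 3
  c_6 = (0)·(8) + (0)·(-3) + (0)·(5) + (0)·(1) + (-1)·(0) + (0)·(-5) = 0
Writing each c_i in base p = 2:
  c_1 = 3 = 1·2^0 + 1·2^1
  c_2 = 5 = 1·2^0 + 0·2^1 + 1·2^2
  c_3 = 5 = 1·2^0 + 0·2^1 + 1·2^2
  c_4 = 4 = 0·2^0 + 0·2^1 + 1·2^2
  c_5 = 3 = 1·2^0 + 1·2^1
  c_6 = 0
p-restricted factor λ_0 = (1, 1, 1, 0, 1, 0)
p-restricted factor λ_1 = (1, 0, 0, 0, 1, 0)
p-restricted factor λ_2 = (0, 1, 1, 1, 0, 0)

((1, 1, 1, 0, 1, 0), (1, 0, 0, 0, 1, 0), (0, 1, 1, 1, 0, 0))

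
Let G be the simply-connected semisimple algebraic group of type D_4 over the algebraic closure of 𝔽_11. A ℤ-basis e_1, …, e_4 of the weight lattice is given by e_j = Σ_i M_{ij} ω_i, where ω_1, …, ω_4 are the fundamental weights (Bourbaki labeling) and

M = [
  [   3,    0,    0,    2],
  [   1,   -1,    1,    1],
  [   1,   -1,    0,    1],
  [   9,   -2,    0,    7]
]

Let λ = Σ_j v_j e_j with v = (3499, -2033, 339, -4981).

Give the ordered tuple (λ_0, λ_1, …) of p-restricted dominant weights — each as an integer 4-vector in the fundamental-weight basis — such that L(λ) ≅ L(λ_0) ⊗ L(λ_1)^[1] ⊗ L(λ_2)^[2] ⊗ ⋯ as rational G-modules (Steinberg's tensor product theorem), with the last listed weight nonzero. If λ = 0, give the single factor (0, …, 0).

((7, 10, 1, 8), (4, 3, 6, 7), (4, 7, 4, 5))

ω-coordinates c = M·v, v = (3499, -2033, 339, -4981):
  c_1 = (3)·(3499) + (0)·(-2033) + (0)·(339) + (2)·(-4981) = 535
  c_2 = (1)·(3499) + (-1)·(-2033) + (1)·(339) + (1)·(-4981) = 890
  c_3 = (1)·(3499) + (-1)·(-2033) + (0)·(339) + (1)·(-4981) = 551
  c_4 = (9)·(3499) + (-2)·(-2033) + (0)·(339) + (7)·(-4981) = 690
Writing each c_i in base p = 11:
  c_1 = 535 = 7·11^0 + 4·11^1 + 4·11^2
  c_2 = 890 = 10·11^0 + 3·11^1 + 7·11^2
  c_3 = 551 = 1·11^0 + 6·11^1 + 4·11^2
  c_4 = 690 = 8·11^0 + 7·11^1 + 5·11^2
Factor λ_0 = (7, 10, 1, 8)
Factor λ_1 = (4, 3, 6, 7)
Factor λ_2 = (4, 7, 4, 5)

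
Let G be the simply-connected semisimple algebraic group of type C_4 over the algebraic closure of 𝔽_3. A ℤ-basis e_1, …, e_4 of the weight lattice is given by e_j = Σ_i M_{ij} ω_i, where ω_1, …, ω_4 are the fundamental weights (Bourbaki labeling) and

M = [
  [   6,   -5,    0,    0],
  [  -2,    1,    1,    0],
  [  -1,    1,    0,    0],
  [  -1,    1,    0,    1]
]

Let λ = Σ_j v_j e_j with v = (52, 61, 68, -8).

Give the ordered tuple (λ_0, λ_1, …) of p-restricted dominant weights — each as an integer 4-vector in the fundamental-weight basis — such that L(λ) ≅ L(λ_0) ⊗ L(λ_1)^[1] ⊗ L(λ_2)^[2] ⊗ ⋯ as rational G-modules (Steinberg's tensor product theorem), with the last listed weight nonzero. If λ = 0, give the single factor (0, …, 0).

((1, 1, 0, 1), (2, 2, 0, 0), (0, 2, 1, 0))

Change of basis e → ω: c = M·v where v = (52, 61, 68, -8):
  c_1 = 6*52 + -5*61 + 0*68 + 0*-8 = 7
  c_2 = -2*52 + 1*61 + 1*68 + 0*-8 = 25
  c_3 = -1*52 + 1*61 + 0*68 + 0*-8 = 9
  c_4 = -1*52 + 1*61 + 0*68 + 1*-8 = 1
Writing each c_i in base p = 3:
  c_1 = 7 = 1·3^0 + 2·3^1
  c_2 = 25 = 1·3^0 + 2·3^1 + 2·3^2
  c_3 = 9 = 0·3^0 + 0·3^1 + 1·3^2
  c_4 = 1 = 1·3^0
Factor λ_0 = (1, 1, 0, 1)
Factor λ_1 = (2, 2, 0, 0)
Factor λ_2 = (0, 2, 1, 0)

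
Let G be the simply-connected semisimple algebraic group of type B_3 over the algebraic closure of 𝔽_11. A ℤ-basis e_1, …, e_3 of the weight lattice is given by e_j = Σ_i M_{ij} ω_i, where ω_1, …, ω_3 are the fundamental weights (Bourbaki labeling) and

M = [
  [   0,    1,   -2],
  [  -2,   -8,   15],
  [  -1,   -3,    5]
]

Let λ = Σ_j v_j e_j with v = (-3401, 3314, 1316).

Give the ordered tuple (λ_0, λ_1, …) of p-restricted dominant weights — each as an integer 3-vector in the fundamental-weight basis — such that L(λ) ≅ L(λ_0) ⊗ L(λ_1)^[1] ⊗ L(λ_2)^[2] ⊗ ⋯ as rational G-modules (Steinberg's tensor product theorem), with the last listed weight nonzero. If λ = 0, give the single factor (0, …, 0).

((0, 8, 6), (7, 2, 3), (5, 0, 0))

ω-coordinates c = M·v, v = (-3401, 3314, 1316):
  c_1 = 0*-3401 + 1*3314 + -2*1316 = 682
  c_2 = -2*-3401 + -8*3314 + 15*1316 = 30
  c_3 = -1*-3401 + -3*3314 + 5*1316 = 39
Expand coordinatewise in base 11:
  c_1 = 682 = 0·11^0 + 7·11^1 + 5·11^2
  c_2 = 30 = 8·11^0 + 2·11^1
  c_3 = 39 = 6·11^0 + 3·11^1
Factor λ_0 = (0, 8, 6)
Factor λ_1 = (7, 2, 3)
Factor λ_2 = (5, 0, 0)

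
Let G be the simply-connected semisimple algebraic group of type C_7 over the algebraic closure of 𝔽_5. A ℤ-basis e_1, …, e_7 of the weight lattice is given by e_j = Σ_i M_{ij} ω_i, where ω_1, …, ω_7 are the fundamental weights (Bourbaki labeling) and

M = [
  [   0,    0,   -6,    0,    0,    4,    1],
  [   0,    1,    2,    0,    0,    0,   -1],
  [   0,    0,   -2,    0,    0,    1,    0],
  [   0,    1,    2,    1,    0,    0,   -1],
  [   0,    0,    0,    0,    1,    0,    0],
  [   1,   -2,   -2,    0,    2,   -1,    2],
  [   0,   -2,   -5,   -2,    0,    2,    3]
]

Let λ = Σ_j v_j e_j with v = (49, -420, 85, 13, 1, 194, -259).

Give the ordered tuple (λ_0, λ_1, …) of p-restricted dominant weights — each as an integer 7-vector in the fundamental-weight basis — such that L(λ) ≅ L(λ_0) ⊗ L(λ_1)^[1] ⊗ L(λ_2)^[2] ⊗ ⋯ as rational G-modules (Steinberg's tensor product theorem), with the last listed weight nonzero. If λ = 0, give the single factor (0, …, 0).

Compute c_i = Σ_j M_{ij} v_j with v = (49, -420, 85, 13, 1, 194, -259):
  c_1 = 0*49 + 0*-420 + -6*85 + 0*13 + 0*1 + 4*194 + 1*-259 = 7
  c_2 = 0*49 + 1*-420 + 2*85 + 0*13 + 0*1 + 0*194 + -1*-259 = 9
  c_3 = 0*49 + 0*-420 + -2*85 + 0*13 + 0*1 + 1*194 + 0*-259 = 24
  c_4 = 0*49 + 1*-420 + 2*85 + 1*13 + 0*1 + 0*194 + -1*-259 = 22
  c_5 = 0*49 + 0*-420 + 0*85 + 0*13 + 1*1 + 0*194 + 0*-259 = 1
  c_6 = 1*49 + -2*-420 + -2*85 + 0*13 + 2*1 + -1*194 + 2*-259 = 9
  c_7 = 0*49 + -2*-420 + -5*85 + -2*13 + 0*1 + 2*194 + 3*-259 = 0
Base-5 expansion of each c_i:
  c_1 = 7 = 2·5^0 + 1·5^1
  c_2 = 9 = 4·5^0 + 1·5^1
  c_3 = 24 = 4·5^0 + 4·5^1
  c_4 = 22 = 2·5^0 + 4·5^1
  c_5 = 1 = 1·5^0
  c_6 = 9 = 4·5^0 + 1·5^1
  c_7 = 0
p-restricted factor λ_0 = (2, 4, 4, 2, 1, 4, 0)
p-restricted factor λ_1 = (1, 1, 4, 4, 0, 1, 0)

((2, 4, 4, 2, 1, 4, 0), (1, 1, 4, 4, 0, 1, 0))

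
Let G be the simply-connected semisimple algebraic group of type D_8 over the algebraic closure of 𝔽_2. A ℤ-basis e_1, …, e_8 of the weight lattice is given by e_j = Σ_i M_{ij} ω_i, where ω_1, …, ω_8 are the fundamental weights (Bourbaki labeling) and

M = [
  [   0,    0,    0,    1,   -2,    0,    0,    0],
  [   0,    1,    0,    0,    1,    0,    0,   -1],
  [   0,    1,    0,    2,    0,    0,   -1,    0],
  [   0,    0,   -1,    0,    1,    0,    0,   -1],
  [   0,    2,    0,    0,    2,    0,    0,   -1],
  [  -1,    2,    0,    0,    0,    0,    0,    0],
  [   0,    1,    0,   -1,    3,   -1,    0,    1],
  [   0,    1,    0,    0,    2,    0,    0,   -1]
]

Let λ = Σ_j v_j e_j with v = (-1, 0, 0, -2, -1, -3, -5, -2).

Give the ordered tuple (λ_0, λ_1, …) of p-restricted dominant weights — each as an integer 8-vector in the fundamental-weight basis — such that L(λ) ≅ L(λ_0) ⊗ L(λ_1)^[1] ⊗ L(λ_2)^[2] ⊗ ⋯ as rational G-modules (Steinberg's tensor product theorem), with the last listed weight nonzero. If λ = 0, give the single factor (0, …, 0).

((0, 1, 1, 1, 0, 1, 0, 0),)

In the fundamental-weight basis, λ has coordinates c = M·v (v = (-1, 0, 0, -2, -1, -3, -5, -2)):
  c_1 = 0*-1 + 0*0 + 0*0 + 1*-2 + -2*-1 + 0*-3 + 0*-5 + 0*-2 = 0
  c_2 = 0*-1 + 1*0 + 0*0 + 0*-2 + 1*-1 + 0*-3 + 0*-5 + -1*-2 = 1
  c_3 = 0*-1 + 1*0 + 0*0 + 2*-2 + 0*-1 + 0*-3 + -1*-5 + 0*-2 = 1
  c_4 = 0*-1 + 0*0 + -1*0 + 0*-2 + 1*-1 + 0*-3 + 0*-5 + -1*-2 = 1
  c_5 = 0*-1 + 2*0 + 0*0 + 0*-2 + 2*-1 + 0*-3 + 0*-5 + -1*-2 = 0
  c_6 = -1*-1 + 2*0 + 0*0 + 0*-2 + 0*-1 + 0*-3 + 0*-5 + 0*-2 = 1
  c_7 = 0*-1 + 1*0 + 0*0 + -1*-2 + 3*-1 + -1*-3 + 0*-5 + 1*-2 = 0
  c_8 = 0*-1 + 1*0 + 0*0 + 0*-2 + 2*-1 + 0*-3 + 0*-5 + -1*-2 = 0
Expand coordinatewise in base 2:
  c_1 = 0
  c_2 = 1 = 1·2^0
  c_3 = 1 = 1·2^0
  c_4 = 1 = 1·2^0
  c_5 = 0
  c_6 = 1 = 1·2^0
  c_7 = 0
  c_8 = 0
p-restricted factor λ_0 = (0, 1, 1, 1, 0, 1, 0, 0)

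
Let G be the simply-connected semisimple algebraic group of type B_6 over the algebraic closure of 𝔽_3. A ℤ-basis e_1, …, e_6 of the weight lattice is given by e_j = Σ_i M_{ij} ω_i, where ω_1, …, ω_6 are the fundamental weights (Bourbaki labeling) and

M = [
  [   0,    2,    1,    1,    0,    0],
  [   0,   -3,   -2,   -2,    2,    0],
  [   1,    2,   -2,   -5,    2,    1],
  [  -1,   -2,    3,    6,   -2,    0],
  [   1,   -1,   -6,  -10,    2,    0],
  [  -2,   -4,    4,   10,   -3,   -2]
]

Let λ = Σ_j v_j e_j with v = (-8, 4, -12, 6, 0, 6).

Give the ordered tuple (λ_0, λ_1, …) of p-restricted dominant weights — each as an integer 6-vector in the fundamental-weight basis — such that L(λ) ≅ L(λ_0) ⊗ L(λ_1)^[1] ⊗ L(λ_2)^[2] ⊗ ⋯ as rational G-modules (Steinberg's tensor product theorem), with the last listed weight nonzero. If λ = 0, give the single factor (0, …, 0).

((2, 0, 0, 0, 0, 0),)

Change of basis e → ω: c = M·v where v = (-8, 4, -12, 6, 0, 6):
  c_1 = (0)·(-8) + 2·4 + (1)·(-12) + 1·6 + 0·0 + 0·6 = 2
  c_2 = (0)·(-8) + (-3)·(4) + (-2)·(-12) + (-2)·(6) + 2·0 + 0·6 = 0
  c_3 = (1)·(-8) + 2·4 + (-2)·(-12) + (-5)·(6) + 2·0 + 1·6 = 0
  c_4 = (-1)·(-8) + (-2)·(4) + (3)·(-12) + 6·6 + (-2)·(0) + 0·6 = 0
  c_5 = (1)·(-8) + (-1)·(4) + (-6)·(-12) + (-10)·(6) + 2·0 + 0·6 = 0
  c_6 = (-2)·(-8) + (-4)·(4) + (4)·(-12) + 10·6 + (-3)·(0) + (-2)·(6) = 0
Expand coordinatewise in base 3:
  c_1 = 2 = 2·3^0
  c_2 = 0
  c_3 = 0
  c_4 = 0
  c_5 = 0
  c_6 = 0
λ_0 = (2, 0, 0, 0, 0, 0)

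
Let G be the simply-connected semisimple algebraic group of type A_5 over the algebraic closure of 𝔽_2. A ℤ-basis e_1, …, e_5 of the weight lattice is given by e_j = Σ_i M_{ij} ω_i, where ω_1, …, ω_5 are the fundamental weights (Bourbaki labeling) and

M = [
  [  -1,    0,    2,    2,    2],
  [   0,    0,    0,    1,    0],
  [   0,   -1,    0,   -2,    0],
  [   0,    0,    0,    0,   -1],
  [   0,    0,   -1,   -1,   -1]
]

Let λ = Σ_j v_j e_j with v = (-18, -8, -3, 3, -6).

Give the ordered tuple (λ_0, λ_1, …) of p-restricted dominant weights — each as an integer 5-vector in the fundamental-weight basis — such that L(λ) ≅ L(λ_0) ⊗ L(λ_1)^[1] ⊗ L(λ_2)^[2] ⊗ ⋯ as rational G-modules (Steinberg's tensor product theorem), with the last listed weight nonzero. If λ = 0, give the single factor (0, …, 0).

((0, 1, 0, 0, 0), (1, 1, 1, 1, 1), (1, 0, 0, 1, 1))

Converting to the ω-basis (c_i = row i of M dotted with v = (-18, -8, -3, 3, -6)):
  c_1 = (-1)·(-18) + (0)·(-8) + (2)·(-3) + (2)·(3) + (2)·(-6) = 6
  c_2 = (0)·(-18) + (0)·(-8) + (0)·(-3) + (1)·(3) + (0)·(-6) = 3
  c_3 = (0)·(-18) + (-1)·(-8) + (0)·(-3) + (-2)·(3) + (0)·(-6) = 2
  c_4 = (0)·(-18) + (0)·(-8) + (0)·(-3) + (0)·(3) + (-1)·(-6) = 6
  c_5 = (0)·(-18) + (0)·(-8) + (-1)·(-3) + (-1)·(3) + (-1)·(-6) = 6
p = 2; digits c_i = Σ_j d_{ij}·2^j, 0 ≤ d_{ij} < 2:
  c_1 = 6 = 0·2^0 + 1·2^1 + 1·2^2
  c_2 = 3 = 1·2^0 + 1·2^1
  c_3 = 2 = 0·2^0 + 1·2^1
  c_4 = 6 = 0·2^0 + 1·2^1 + 1·2^2
  c_5 = 6 = 0·2^0 + 1·2^1 + 1·2^2
p-restricted factor λ_0 = (0, 1, 0, 0, 0)
p-restricted factor λ_1 = (1, 1, 1, 1, 1)
p-restricted factor λ_2 = (1, 0, 0, 1, 1)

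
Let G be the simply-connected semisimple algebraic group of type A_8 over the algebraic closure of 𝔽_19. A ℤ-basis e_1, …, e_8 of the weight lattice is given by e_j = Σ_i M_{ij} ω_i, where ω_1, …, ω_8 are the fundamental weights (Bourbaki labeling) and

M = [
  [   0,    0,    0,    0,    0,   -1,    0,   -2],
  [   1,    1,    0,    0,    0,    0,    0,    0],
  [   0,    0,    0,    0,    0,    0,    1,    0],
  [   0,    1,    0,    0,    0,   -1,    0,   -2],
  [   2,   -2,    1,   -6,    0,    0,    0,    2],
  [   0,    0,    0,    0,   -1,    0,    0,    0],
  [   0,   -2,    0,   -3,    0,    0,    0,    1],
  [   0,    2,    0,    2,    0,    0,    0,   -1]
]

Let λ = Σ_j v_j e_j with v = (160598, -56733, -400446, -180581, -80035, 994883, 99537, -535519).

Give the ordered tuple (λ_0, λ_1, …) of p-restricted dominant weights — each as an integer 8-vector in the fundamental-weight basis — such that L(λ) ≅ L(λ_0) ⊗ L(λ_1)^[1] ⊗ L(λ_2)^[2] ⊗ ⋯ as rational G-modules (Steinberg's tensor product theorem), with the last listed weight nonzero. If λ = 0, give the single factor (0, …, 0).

Change of basis e → ω: c = M·v where v = (160598, -56733, -400446, -180581, -80035, 994883, 99537, -535519):
  c_1 = (0)·(160598) + (0)·(-56733) + (0)·(-400446) + (0)·(-180581) + (0)·(-80035) + (-1)·(994883) + (0)·(99537) + (-2)·(-535519) = 76155
  c_2 = (1)·(160598) + (1)·(-56733) + (0)·(-400446) + (0)·(-180581) + (0)·(-80035) + (0)·(994883) + (0)·(99537) + (0)·(-535519) = 103865
  c_3 = (0)·(160598) + (0)·(-56733) + (0)·(-400446) + (0)·(-180581) + (0)·(-80035) + (0)·(994883) + (1)·(99537) + (0)·(-535519) = 99537
  c_4 = (0)·(160598) + (1)·(-56733) + (0)·(-400446) + (0)·(-180581) + (0)·(-80035) + (-1)·(994883) + (0)·(99537) + (-2)·(-535519) = 19422
  c_5 = (2)·(160598) + (-2)·(-56733) + (1)·(-400446) + (-6)·(-180581) + (0)·(-80035) + (0)·(994883) + (0)·(99537) + (2)·(-535519) = 46664
  c_6 = (0)·(160598) + (0)·(-56733) + (0)·(-400446) + (0)·(-180581) + (-1)·(-80035) + (0)·(994883) + (0)·(99537) + (0)·(-535519) = 80035
  c_7 = (0)·(160598) + (-2)·(-56733) + (0)·(-400446) + (-3)·(-180581) + (0)·(-80035) + (0)·(994883) + (0)·(99537) + (1)·(-535519) = 119690
  c_8 = (0)·(160598) + (2)·(-56733) + (0)·(-400446) + (2)·(-180581) + (0)·(-80035) + (0)·(994883) + (0)·(99537) + (-1)·(-535519) = 60891
Base-19 expansion of each c_i:
  c_1 = 76155 = 3·19^0 + 18·19^1 + 1·19^2 + 11·19^3
  c_2 = 103865 = 11·19^0 + 13·19^1 + 2·19^2 + 15·19^3
  c_3 = 99537 = 15·19^0 + 13·19^1 + 9·19^2 + 14·19^3
  c_4 = 19422 = 4·19^0 + 15·19^1 + 15·19^2 + 2·19^3
  c_5 = 46664 = 0·19^0 + 5·19^1 + 15·19^2 + 6·19^3
  c_6 = 80035 = 7·19^0 + 13·19^1 + 12·19^2 + 11·19^3
  c_7 = 119690 = 9·19^0 + 10·19^1 + 8·19^2 + 17·19^3
  c_8 = 60891 = 15·19^0 + 12·19^1 + 16·19^2 + 8·19^3
Factor λ_0 = (3, 11, 15, 4, 0, 7, 9, 15)
Factor λ_1 = (18, 13, 13, 15, 5, 13, 10, 12)
Factor λ_2 = (1, 2, 9, 15, 15, 12, 8, 16)
Factor λ_3 = (11, 15, 14, 2, 6, 11, 17, 8)

((3, 11, 15, 4, 0, 7, 9, 15), (18, 13, 13, 15, 5, 13, 10, 12), (1, 2, 9, 15, 15, 12, 8, 16), (11, 15, 14, 2, 6, 11, 17, 8))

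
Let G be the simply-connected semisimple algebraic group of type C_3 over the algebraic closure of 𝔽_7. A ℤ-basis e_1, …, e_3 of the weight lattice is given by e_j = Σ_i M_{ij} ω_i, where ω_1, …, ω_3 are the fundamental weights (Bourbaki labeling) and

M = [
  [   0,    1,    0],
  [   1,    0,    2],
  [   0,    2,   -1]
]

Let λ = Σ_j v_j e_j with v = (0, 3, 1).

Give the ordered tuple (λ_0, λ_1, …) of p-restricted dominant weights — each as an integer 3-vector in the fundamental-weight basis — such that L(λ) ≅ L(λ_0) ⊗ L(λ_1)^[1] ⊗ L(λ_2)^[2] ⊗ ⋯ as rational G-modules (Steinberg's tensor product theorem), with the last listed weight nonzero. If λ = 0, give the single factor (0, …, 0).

Converting to the ω-basis (c_i = row i of M dotted with v = (0, 3, 1)):
  c_1 = 0·0 + 1·3 + 0·1 = 3
  c_2 = 1·0 + 0·3 + 2·1 = 2
  c_3 = 0·0 + 2·3 + (-1)·(1) = 5
Base-7 expansion of each c_i:
  c_1 = 3 = 3·7^0
  c_2 = 2 = 2·7^0
  c_3 = 5 = 5·7^0
Factor λ_0 = (3, 2, 5)

((3, 2, 5),)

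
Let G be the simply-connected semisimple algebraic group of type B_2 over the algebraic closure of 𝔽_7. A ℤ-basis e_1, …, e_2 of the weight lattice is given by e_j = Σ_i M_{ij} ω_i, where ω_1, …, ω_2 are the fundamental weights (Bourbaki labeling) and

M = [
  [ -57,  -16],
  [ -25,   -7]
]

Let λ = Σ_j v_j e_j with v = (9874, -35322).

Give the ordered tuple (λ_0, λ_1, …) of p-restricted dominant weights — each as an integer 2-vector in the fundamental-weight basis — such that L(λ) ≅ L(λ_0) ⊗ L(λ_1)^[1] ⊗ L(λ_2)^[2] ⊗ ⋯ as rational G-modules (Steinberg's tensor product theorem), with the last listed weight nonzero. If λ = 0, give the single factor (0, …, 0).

((3, 5), (4, 1), (5, 1), (6, 1))

ω-coordinates c = M·v, v = (9874, -35322):
  c_1 = (-57)·(9874) + (-16)·(-35322) = 2334
  c_2 = (-25)·(9874) + (-7)·(-35322) = 404
Writing each c_i in base p = 7:
  c_1 = 2334 = 3·7^0 + 4·7^1 + 5·7^2 + 6·7^3
  c_2 = 404 = 5·7^0 + 1·7^1 + 1·7^2 + 1·7^3
p-restricted factor λ_0 = (3, 5)
p-restricted factor λ_1 = (4, 1)
p-restricted factor λ_2 = (5, 1)
p-restricted factor λ_3 = (6, 1)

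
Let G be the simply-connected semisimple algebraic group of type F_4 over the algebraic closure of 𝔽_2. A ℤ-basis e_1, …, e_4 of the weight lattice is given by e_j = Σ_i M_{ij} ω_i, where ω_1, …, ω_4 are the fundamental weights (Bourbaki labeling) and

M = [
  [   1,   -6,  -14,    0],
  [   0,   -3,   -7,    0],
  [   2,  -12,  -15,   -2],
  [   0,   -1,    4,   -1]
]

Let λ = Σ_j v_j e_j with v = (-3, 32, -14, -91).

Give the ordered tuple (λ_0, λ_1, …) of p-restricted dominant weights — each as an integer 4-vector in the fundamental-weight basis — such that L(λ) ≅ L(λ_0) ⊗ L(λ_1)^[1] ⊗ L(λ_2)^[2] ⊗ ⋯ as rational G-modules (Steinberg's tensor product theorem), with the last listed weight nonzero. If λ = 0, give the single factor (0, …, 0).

Change of basis e → ω: c = M·v where v = (-3, 32, -14, -91):
  c_1 = 1*-3 + -6*32 + -14*-14 + 0*-91 = 1
  c_2 = 0*-3 + -3*32 + -7*-14 + 0*-91 = 2
  c_3 = 2*-3 + -12*32 + -15*-14 + -2*-91 = 2
  c_4 = 0*-3 + -1*32 + 4*-14 + -1*-91 = 3
Base-2 expansion of each c_i:
  c_1 = 1 = 1·2^0
  c_2 = 2 = 0·2^0 + 1·2^1
  c_3 = 2 = 0·2^0 + 1·2^1
  c_4 = 3 = 1·2^0 + 1·2^1
λ_0 = (1, 0, 0, 1)
λ_1 = (0, 1, 1, 1)

((1, 0, 0, 1), (0, 1, 1, 1))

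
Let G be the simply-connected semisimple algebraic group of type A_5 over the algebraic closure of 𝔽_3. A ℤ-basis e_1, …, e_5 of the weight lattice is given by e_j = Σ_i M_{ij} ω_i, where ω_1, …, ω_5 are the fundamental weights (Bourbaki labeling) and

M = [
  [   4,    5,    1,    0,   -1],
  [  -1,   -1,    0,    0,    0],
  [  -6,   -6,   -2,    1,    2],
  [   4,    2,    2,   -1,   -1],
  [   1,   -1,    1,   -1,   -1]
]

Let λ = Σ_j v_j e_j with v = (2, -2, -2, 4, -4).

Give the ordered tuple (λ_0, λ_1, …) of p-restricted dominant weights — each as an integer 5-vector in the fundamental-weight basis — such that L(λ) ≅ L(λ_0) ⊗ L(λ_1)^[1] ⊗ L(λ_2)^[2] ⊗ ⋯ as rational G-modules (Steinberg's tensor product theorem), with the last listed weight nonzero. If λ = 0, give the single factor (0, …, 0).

((0, 0, 0, 0, 2),)

ω-coordinates c = M·v, v = (2, -2, -2, 4, -4):
  c_1 = 4·2 + (5)·(-2) + (1)·(-2) + 0·4 + (-1)·(-4) = 0
  c_2 = (-1)·(2) + (-1)·(-2) + (0)·(-2) + 0·4 + (0)·(-4) = 0
  c_3 = (-6)·(2) + (-6)·(-2) + (-2)·(-2) + 1·4 + (2)·(-4) = 0
  c_4 = 4·2 + (2)·(-2) + (2)·(-2) + (-1)·(4) + (-1)·(-4) = 0
  c_5 = 1·2 + (-1)·(-2) + (1)·(-2) + (-1)·(4) + (-1)·(-4) = 2
Expand coordinatewise in base 3:
  c_1 = 0
  c_2 = 0
  c_3 = 0
  c_4 = 0
  c_5 = 2 = 2·3^0
p-restricted factor λ_0 = (0, 0, 0, 0, 2)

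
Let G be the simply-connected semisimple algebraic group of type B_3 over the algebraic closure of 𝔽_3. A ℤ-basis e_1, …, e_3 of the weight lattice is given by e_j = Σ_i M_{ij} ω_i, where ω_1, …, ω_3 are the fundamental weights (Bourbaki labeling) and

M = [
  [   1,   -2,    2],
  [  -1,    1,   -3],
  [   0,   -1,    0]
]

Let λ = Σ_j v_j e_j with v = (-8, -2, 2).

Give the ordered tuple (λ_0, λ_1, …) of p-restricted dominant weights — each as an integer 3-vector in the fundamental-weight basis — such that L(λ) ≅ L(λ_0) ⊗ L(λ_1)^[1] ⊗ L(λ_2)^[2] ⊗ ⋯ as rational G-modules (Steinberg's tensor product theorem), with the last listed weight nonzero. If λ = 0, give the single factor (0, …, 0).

Compute c_i = Σ_j M_{ij} v_j with v = (-8, -2, 2):
  c_1 = (1)·(-8) + (-2)·(-2) + (2)·(2) = 0
  c_2 = (-1)·(-8) + (1)·(-2) + (-3)·(2) = 0
  c_3 = (0)·(-8) + (-1)·(-2) + (0)·(2) = 2
Writing each c_i in base p = 3:
  c_1 = 0
  c_2 = 0
  c_3 = 2 = 2·3^0
Factor λ_0 = (0, 0, 2)

((0, 0, 2),)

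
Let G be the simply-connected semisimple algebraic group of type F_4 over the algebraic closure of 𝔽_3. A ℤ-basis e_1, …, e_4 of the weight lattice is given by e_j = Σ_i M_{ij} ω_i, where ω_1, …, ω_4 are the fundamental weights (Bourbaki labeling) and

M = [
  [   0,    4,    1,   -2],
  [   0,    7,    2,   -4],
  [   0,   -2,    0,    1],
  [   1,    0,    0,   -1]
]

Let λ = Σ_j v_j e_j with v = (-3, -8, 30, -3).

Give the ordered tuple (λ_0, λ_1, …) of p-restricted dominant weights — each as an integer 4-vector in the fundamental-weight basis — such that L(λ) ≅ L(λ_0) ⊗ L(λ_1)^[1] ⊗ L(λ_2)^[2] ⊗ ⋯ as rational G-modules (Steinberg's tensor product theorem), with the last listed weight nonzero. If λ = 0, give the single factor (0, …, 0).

((1, 1, 1, 0), (1, 2, 1, 0), (0, 1, 1, 0))

ω-coordinates c = M·v, v = (-3, -8, 30, -3):
  c_1 = (0)·(-3) + (4)·(-8) + (1)·(30) + (-2)·(-3) = 4
  c_2 = (0)·(-3) + (7)·(-8) + (2)·(30) + (-4)·(-3) = 16
  c_3 = (0)·(-3) + (-2)·(-8) + (0)·(30) + (1)·(-3) = 13
  c_4 = (1)·(-3) + (0)·(-8) + (0)·(30) + (-1)·(-3) = 0
Base-3 expansion of each c_i:
  c_1 = 4 = 1·3^0 + 1·3^1
  c_2 = 16 = 1·3^0 + 2·3^1 + 1·3^2
  c_3 = 13 = 1·3^0 + 1·3^1 + 1·3^2
  c_4 = 0
λ_0 = (1, 1, 1, 0)
λ_1 = (1, 2, 1, 0)
λ_2 = (0, 1, 1, 0)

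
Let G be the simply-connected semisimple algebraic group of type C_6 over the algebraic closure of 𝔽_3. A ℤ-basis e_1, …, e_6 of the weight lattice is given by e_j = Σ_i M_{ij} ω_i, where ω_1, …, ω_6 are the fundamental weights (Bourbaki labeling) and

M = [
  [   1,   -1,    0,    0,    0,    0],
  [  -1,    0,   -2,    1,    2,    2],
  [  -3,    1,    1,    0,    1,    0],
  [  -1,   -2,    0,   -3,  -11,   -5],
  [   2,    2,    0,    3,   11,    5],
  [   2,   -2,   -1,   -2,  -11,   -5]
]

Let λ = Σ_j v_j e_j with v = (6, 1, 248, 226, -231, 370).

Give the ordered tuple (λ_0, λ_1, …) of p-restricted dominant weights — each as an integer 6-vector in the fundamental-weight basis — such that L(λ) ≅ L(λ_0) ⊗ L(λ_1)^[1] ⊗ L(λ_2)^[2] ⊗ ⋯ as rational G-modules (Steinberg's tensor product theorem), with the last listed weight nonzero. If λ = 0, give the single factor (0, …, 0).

((2, 2, 0, 2, 1, 1), (1, 0, 0, 1, 0, 0))

Change of basis e → ω: c = M·v where v = (6, 1, 248, 226, -231, 370):
  c_1 = 1·6 + (-1)·(1) + 0·248 + 0·226 + (0)·(-231) + 0·370 = 5
  c_2 = (-1)·(6) + 0·1 + (-2)·(248) + 1·226 + (2)·(-231) + 2·370 = 2
  c_3 = (-3)·(6) + 1·1 + 1·248 + 0·226 + (1)·(-231) + 0·370 = 0
  c_4 = (-1)·(6) + (-2)·(1) + 0·248 + (-3)·(226) + (-11)·(-231) + (-5)·(370) = 5
  c_5 = 2·6 + 2·1 + 0·248 + 3·226 + (11)·(-231) + 5·370 = 1
  c_6 = 2·6 + (-2)·(1) + (-1)·(248) + (-2)·(226) + (-11)·(-231) + (-5)·(370) = 1
Base-3 expansion of each c_i:
  c_1 = 5 = 2·3^0 + 1·3^1
  c_2 = 2 = 2·3^0
  c_3 = 0
  c_4 = 5 = 2·3^0 + 1·3^1
  c_5 = 1 = 1·3^0
  c_6 = 1 = 1·3^0
Factor λ_0 = (2, 2, 0, 2, 1, 1)
Factor λ_1 = (1, 0, 0, 1, 0, 0)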